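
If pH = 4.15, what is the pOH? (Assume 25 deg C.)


At 25 deg C, pH + pOH = 14.
pOH = 14 - pH = 14 - 4.15
pOH = 9.85:

9.85


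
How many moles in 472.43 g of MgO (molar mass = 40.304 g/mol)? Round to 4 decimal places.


n = mass / M
n = 472.43 / 40.304
n = 11.72166534 mol, rounded to 4 dp:

11.7217 mol


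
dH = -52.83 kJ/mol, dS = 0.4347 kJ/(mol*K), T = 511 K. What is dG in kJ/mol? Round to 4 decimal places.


Gibbs: dG = dH - T*dS (consistent units, dS already in kJ/(mol*K)).
T*dS = 511 * 0.4347 = 222.1317
dG = -52.83 - (222.1317)
dG = -274.9617 kJ/mol, rounded to 4 dp:

-274.9617 kJ/mol


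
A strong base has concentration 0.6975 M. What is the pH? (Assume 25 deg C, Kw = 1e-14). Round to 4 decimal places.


A strong base dissociates completely, so [OH-] equals the given concentration.
pOH = -log10([OH-]) = -log10(0.6975) = 0.156456
pH = 14 - pOH = 14 - 0.156456
pH = 13.843544, rounded to 4 dp:

13.8435


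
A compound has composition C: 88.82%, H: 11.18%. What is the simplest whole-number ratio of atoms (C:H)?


Assume 100 g of compound, divide each mass% by atomic mass to get moles, then normalize by the smallest to get a raw atom ratio.
Moles per 100 g: C: 88.82/12.011 = 7.3949, H: 11.18/1.008 = 11.0913
Raw ratio (divide by min = 7.3949): C: 1.0, H: 1.5
Multiply by 2 to clear fractions: C: 2.0 ~= 2, H: 3.0 ~= 3
Reduce by GCD to get the simplest whole-number ratio:

2:3


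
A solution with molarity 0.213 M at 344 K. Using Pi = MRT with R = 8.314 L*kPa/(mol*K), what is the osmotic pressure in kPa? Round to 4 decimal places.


Osmotic pressure (van't Hoff): Pi = M*R*T.
RT = 8.314 * 344 = 2860.016
Pi = 0.213 * 2860.016
Pi = 609.183408 kPa, rounded to 4 dp:

609.1834 kPa


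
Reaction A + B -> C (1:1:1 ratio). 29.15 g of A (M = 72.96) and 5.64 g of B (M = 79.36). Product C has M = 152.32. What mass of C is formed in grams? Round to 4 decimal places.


Find moles of each reactant; the smaller value is the limiting reagent in a 1:1:1 reaction, so moles_C equals moles of the limiter.
n_A = mass_A / M_A = 29.15 / 72.96 = 0.399534 mol
n_B = mass_B / M_B = 5.64 / 79.36 = 0.071069 mol
Limiting reagent: B (smaller), n_limiting = 0.071069 mol
mass_C = n_limiting * M_C = 0.071069 * 152.32
mass_C = 10.82523008 g, rounded to 4 dp:

10.8252 g


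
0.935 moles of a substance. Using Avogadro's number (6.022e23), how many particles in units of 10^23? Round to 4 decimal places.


N = n * NA, then divide by 1e23 for the requested units.
N / 1e23 = n * 6.022
N / 1e23 = 0.935 * 6.022
N / 1e23 = 5.63057, rounded to 4 dp:

5.6306


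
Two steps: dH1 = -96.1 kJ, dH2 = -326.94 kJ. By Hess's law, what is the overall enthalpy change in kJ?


Hess's law: enthalpy is a state function, so add the step enthalpies.
dH_total = dH1 + dH2 = -96.1 + (-326.94)
dH_total = -423.04 kJ:

-423.04 kJ


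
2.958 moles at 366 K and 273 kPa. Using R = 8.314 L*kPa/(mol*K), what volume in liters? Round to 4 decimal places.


PV = nRT, solve for V = nRT / P.
nRT = 2.958 * 8.314 * 366 = 9000.9692
V = 9000.9692 / 273
V = 32.97058315 L, rounded to 4 dp:

32.9706 L


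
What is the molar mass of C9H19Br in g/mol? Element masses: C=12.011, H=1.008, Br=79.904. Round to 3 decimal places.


M = sum(count * atomic_mass) over atoms.
M = 9*12.011 + 19*1.008 + 1*79.904
M = 108.099 + 19.152 + 79.904
M = 207.155 g/mol, rounded to 3 dp:

207.155 g/mol


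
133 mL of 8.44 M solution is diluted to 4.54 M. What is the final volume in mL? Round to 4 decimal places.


Dilution: M1*V1 = M2*V2, solve for V2.
V2 = M1*V1 / M2
V2 = 8.44 * 133 / 4.54
V2 = 1122.52 / 4.54
V2 = 247.25110132 mL, rounded to 4 dp:

247.2511 mL


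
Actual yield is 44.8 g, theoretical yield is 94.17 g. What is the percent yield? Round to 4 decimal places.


% yield = 100 * actual / theoretical
% yield = 100 * 44.8 / 94.17
% yield = 47.57353722 %, rounded to 4 dp:

47.5735 %


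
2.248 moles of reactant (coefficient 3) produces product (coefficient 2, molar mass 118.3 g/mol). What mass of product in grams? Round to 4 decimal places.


Use the coefficient ratio to convert reactant moles to product moles, then multiply by the product's molar mass.
moles_P = moles_R * (coeff_P / coeff_R) = 2.248 * (2/3) = 1.498667
mass_P = moles_P * M_P = 1.498667 * 118.3
mass_P = 177.2923061 g, rounded to 4 dp:

177.2923 g


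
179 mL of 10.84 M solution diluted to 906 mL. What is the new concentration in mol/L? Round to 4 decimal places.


Dilution: M1*V1 = M2*V2, solve for M2.
M2 = M1*V1 / V2
M2 = 10.84 * 179 / 906
M2 = 1940.36 / 906
M2 = 2.1416777 mol/L, rounded to 4 dp:

2.1417 mol/L


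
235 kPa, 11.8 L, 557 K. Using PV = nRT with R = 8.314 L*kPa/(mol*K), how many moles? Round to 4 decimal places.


PV = nRT, solve for n = PV / (RT).
PV = 235 * 11.8 = 2773.0
RT = 8.314 * 557 = 4630.898
n = 2773.0 / 4630.898
n = 0.59880395 mol, rounded to 4 dp:

0.5988 mol


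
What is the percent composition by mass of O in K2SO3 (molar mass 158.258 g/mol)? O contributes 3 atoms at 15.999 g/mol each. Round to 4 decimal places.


pct = 100 * (n_elem * M_elem) / M_total
mass_contribution = 3 * 15.999 = 47.997 g/mol
pct = 100 * 47.997 / 158.258
pct = 30.32832463 %, rounded to 4 dp:

30.3283 %


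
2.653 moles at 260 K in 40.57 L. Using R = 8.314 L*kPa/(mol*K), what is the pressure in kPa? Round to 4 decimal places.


PV = nRT, solve for P = nRT / V.
nRT = 2.653 * 8.314 * 260 = 5734.8309
P = 5734.8309 / 40.57
P = 141.35644318 kPa, rounded to 4 dp:

141.3564 kPa


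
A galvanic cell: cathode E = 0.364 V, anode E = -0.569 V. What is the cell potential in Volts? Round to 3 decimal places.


Standard cell potential: E_cell = E_cathode - E_anode.
E_cell = 0.364 - (-0.569)
E_cell = 0.933 V, rounded to 3 dp:

0.933 V


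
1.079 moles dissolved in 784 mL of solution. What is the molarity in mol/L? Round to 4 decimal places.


Convert volume to liters: V_L = V_mL / 1000.
V_L = 784 / 1000 = 0.784 L
M = n / V_L = 1.079 / 0.784
M = 1.37627551 mol/L, rounded to 4 dp:

1.3763 mol/L


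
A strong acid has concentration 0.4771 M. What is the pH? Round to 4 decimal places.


A strong acid dissociates completely, so [H+] equals the given concentration.
pH = -log10([H+]) = -log10(0.4771)
pH = 0.32139058, rounded to 4 dp:

0.3214


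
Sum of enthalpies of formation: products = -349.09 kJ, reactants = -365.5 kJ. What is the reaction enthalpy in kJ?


dH_rxn = sum(dH_f products) - sum(dH_f reactants)
dH_rxn = -349.09 - (-365.5)
dH_rxn = 16.41 kJ:

16.41 kJ


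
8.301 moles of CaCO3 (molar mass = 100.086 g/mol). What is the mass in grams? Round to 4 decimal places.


mass = n * M
mass = 8.301 * 100.086
mass = 830.813886 g, rounded to 4 dp:

830.8139 g


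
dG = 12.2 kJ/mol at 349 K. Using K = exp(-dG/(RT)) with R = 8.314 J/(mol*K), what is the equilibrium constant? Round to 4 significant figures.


dG is in kJ/mol; multiply by 1000 to match R in J/(mol*K).
RT = 8.314 * 349 = 2901.586 J/mol
exponent = -dG*1000 / (RT) = -(12.2*1000) / 2901.586 = -4.20459707
K = exp(-4.20459707)
K = 0.014926799, rounded to 4 significant figures:

0.01493


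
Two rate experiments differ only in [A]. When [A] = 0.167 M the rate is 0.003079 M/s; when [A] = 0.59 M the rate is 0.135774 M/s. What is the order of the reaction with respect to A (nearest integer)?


Rate is proportional to [A]^n, so rate2/rate1 = ([A]2/[A]1)^n. Take logs to solve for n.
rate2/rate1 = 0.135774 / 0.003079 = 44.0968
[A]2/[A]1 = 0.59 / 0.167 = 3.5329
n = ln(44.0968) / ln(3.5329) = 3.0
Nearest integer order:

3


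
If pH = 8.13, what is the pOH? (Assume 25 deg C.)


At 25 deg C, pH + pOH = 14.
pOH = 14 - pH = 14 - 8.13
pOH = 5.87:

5.87


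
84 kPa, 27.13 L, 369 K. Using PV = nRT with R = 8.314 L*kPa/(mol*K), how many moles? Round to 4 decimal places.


PV = nRT, solve for n = PV / (RT).
PV = 84 * 27.13 = 2278.92
RT = 8.314 * 369 = 3067.866
n = 2278.92 / 3067.866
n = 0.74283557 mol, rounded to 4 dp:

0.7428 mol


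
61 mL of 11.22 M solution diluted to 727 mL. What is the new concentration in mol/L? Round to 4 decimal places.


Dilution: M1*V1 = M2*V2, solve for M2.
M2 = M1*V1 / V2
M2 = 11.22 * 61 / 727
M2 = 684.42 / 727
M2 = 0.94143054 mol/L, rounded to 4 dp:

0.9414 mol/L


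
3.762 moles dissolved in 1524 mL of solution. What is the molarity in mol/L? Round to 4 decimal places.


Convert volume to liters: V_L = V_mL / 1000.
V_L = 1524 / 1000 = 1.524 L
M = n / V_L = 3.762 / 1.524
M = 2.46850394 mol/L, rounded to 4 dp:

2.4685 mol/L


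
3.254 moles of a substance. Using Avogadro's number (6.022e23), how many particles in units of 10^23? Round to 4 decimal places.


N = n * NA, then divide by 1e23 for the requested units.
N / 1e23 = n * 6.022
N / 1e23 = 3.254 * 6.022
N / 1e23 = 19.595588, rounded to 4 dp:

19.5956


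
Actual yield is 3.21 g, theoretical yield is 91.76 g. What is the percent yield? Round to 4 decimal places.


% yield = 100 * actual / theoretical
% yield = 100 * 3.21 / 91.76
% yield = 3.49825632 %, rounded to 4 dp:

3.4983 %


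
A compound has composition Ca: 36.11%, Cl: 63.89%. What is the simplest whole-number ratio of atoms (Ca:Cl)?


Assume 100 g of compound, divide each mass% by atomic mass to get moles, then normalize by the smallest to get a raw atom ratio.
Moles per 100 g: Ca: 36.11/40.078 = 0.901, Cl: 63.89/35.453 = 1.8021
Raw ratio (divide by min = 0.901): Ca: 1.0, Cl: 2.0
Multiply by 1 to clear fractions: Ca: 1.0 ~= 1, Cl: 2.0 ~= 2
Reduce by GCD to get the simplest whole-number ratio:

1:2


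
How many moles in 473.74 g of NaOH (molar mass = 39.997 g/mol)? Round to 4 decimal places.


n = mass / M
n = 473.74 / 39.997
n = 11.84438833 mol, rounded to 4 dp:

11.8444 mol


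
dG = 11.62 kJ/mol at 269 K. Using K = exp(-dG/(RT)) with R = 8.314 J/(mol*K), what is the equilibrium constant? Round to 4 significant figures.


dG is in kJ/mol; multiply by 1000 to match R in J/(mol*K).
RT = 8.314 * 269 = 2236.466 J/mol
exponent = -dG*1000 / (RT) = -(11.62*1000) / 2236.466 = -5.19569714
K = exp(-5.19569714)
K = 0.0055403526, rounded to 4 significant figures:

0.005540


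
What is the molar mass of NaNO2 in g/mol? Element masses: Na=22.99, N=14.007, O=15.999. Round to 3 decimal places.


M = sum(count * atomic_mass) over atoms.
M = 1*22.99 + 1*14.007 + 2*15.999
M = 22.99 + 14.007 + 31.998
M = 68.995 g/mol, rounded to 3 dp:

68.995 g/mol


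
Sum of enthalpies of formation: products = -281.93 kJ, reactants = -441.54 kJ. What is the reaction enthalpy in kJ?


dH_rxn = sum(dH_f products) - sum(dH_f reactants)
dH_rxn = -281.93 - (-441.54)
dH_rxn = 159.61 kJ:

159.61 kJ


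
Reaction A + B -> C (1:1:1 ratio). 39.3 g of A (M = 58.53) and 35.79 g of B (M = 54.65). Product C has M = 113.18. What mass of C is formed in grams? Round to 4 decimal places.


Find moles of each reactant; the smaller value is the limiting reagent in a 1:1:1 reaction, so moles_C equals moles of the limiter.
n_A = mass_A / M_A = 39.3 / 58.53 = 0.671451 mol
n_B = mass_B / M_B = 35.79 / 54.65 = 0.654895 mol
Limiting reagent: B (smaller), n_limiting = 0.654895 mol
mass_C = n_limiting * M_C = 0.654895 * 113.18
mass_C = 74.1210161 g, rounded to 4 dp:

74.1210 g


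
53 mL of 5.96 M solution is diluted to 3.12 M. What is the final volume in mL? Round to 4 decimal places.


Dilution: M1*V1 = M2*V2, solve for V2.
V2 = M1*V1 / M2
V2 = 5.96 * 53 / 3.12
V2 = 315.88 / 3.12
V2 = 101.24358974 mL, rounded to 4 dp:

101.2436 mL


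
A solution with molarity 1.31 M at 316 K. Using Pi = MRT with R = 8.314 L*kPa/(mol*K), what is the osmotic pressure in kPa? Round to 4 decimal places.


Osmotic pressure (van't Hoff): Pi = M*R*T.
RT = 8.314 * 316 = 2627.224
Pi = 1.31 * 2627.224
Pi = 3441.66344 kPa, rounded to 4 dp:

3441.6634 kPa


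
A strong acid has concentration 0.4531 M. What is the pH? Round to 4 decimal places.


A strong acid dissociates completely, so [H+] equals the given concentration.
pH = -log10([H+]) = -log10(0.4531)
pH = 0.34380594, rounded to 4 dp:

0.3438


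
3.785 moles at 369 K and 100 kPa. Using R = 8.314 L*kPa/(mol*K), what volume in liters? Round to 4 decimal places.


PV = nRT, solve for V = nRT / P.
nRT = 3.785 * 8.314 * 369 = 11611.8728
V = 11611.8728 / 100
V = 116.118728 L, rounded to 4 dp:

116.1187 L


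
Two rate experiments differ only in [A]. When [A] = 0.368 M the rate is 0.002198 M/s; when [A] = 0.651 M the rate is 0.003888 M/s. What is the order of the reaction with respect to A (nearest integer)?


Rate is proportional to [A]^n, so rate2/rate1 = ([A]2/[A]1)^n. Take logs to solve for n.
rate2/rate1 = 0.003888 / 0.002198 = 1.7689
[A]2/[A]1 = 0.651 / 0.368 = 1.769
n = ln(1.7689) / ln(1.769) = 1.0
Nearest integer order:

1


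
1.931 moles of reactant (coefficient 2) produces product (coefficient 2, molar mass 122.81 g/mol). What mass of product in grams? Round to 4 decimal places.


Use the coefficient ratio to convert reactant moles to product moles, then multiply by the product's molar mass.
moles_P = moles_R * (coeff_P / coeff_R) = 1.931 * (2/2) = 1.931
mass_P = moles_P * M_P = 1.931 * 122.81
mass_P = 237.14611 g, rounded to 4 dp:

237.1461 g


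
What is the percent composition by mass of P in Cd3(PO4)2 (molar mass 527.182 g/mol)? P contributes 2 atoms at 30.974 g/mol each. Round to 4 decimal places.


pct = 100 * (n_elem * M_elem) / M_total
mass_contribution = 2 * 30.974 = 61.948 g/mol
pct = 100 * 61.948 / 527.182
pct = 11.75078057 %, rounded to 4 dp:

11.7508 %


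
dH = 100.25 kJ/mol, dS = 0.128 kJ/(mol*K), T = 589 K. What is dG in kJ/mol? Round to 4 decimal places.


Gibbs: dG = dH - T*dS (consistent units, dS already in kJ/(mol*K)).
T*dS = 589 * 0.128 = 75.392
dG = 100.25 - (75.392)
dG = 24.858 kJ/mol, rounded to 4 dp:

24.8580 kJ/mol


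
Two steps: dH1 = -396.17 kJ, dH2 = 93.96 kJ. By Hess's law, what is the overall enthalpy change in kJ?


Hess's law: enthalpy is a state function, so add the step enthalpies.
dH_total = dH1 + dH2 = -396.17 + (93.96)
dH_total = -302.21 kJ:

-302.21 kJ


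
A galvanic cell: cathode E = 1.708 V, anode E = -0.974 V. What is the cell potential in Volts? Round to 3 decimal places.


Standard cell potential: E_cell = E_cathode - E_anode.
E_cell = 1.708 - (-0.974)
E_cell = 2.682 V, rounded to 3 dp:

2.682 V


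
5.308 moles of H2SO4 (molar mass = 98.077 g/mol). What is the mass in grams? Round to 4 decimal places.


mass = n * M
mass = 5.308 * 98.077
mass = 520.592716 g, rounded to 4 dp:

520.5927 g


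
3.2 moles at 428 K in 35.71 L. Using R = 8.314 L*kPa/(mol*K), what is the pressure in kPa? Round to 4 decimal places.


PV = nRT, solve for P = nRT / V.
nRT = 3.2 * 8.314 * 428 = 11386.8544
P = 11386.8544 / 35.71
P = 318.87018762 kPa, rounded to 4 dp:

318.8702 kPa


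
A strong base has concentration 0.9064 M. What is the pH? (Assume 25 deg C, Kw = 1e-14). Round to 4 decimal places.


A strong base dissociates completely, so [OH-] equals the given concentration.
pOH = -log10([OH-]) = -log10(0.9064) = 0.04268
pH = 14 - pOH = 14 - 0.04268
pH = 13.95732, rounded to 4 dp:

13.9573


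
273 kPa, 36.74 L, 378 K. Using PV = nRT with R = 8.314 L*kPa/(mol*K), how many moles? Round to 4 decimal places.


PV = nRT, solve for n = PV / (RT).
PV = 273 * 36.74 = 10030.02
RT = 8.314 * 378 = 3142.692
n = 10030.02 / 3142.692
n = 3.1915377 mol, rounded to 4 dp:

3.1915 mol


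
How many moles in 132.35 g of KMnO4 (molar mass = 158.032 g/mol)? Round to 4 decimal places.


n = mass / M
n = 132.35 / 158.032
n = 0.83748861 mol, rounded to 4 dp:

0.8375 mol


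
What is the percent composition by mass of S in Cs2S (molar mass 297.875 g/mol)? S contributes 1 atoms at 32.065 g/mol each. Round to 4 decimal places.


pct = 100 * (n_elem * M_elem) / M_total
mass_contribution = 1 * 32.065 = 32.065 g/mol
pct = 100 * 32.065 / 297.875
pct = 10.76458246 %, rounded to 4 dp:

10.7646 %


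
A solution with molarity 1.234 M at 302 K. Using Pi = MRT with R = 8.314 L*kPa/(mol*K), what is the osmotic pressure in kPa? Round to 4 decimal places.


Osmotic pressure (van't Hoff): Pi = M*R*T.
RT = 8.314 * 302 = 2510.828
Pi = 1.234 * 2510.828
Pi = 3098.361752 kPa, rounded to 4 dp:

3098.3618 kPa


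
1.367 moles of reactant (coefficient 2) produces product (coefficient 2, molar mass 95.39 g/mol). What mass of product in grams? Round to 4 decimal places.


Use the coefficient ratio to convert reactant moles to product moles, then multiply by the product's molar mass.
moles_P = moles_R * (coeff_P / coeff_R) = 1.367 * (2/2) = 1.367
mass_P = moles_P * M_P = 1.367 * 95.39
mass_P = 130.39813 g, rounded to 4 dp:

130.3981 g


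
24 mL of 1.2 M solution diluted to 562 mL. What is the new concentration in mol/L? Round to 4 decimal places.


Dilution: M1*V1 = M2*V2, solve for M2.
M2 = M1*V1 / V2
M2 = 1.2 * 24 / 562
M2 = 28.8 / 562
M2 = 0.05124555 mol/L, rounded to 4 dp:

0.0512 mol/L


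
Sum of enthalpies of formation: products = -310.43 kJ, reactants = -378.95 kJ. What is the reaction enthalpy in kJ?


dH_rxn = sum(dH_f products) - sum(dH_f reactants)
dH_rxn = -310.43 - (-378.95)
dH_rxn = 68.52 kJ:

68.52 kJ


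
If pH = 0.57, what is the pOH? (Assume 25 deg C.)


At 25 deg C, pH + pOH = 14.
pOH = 14 - pH = 14 - 0.57
pOH = 13.43:

13.43


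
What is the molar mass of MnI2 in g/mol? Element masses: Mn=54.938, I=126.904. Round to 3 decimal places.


M = sum(count * atomic_mass) over atoms.
M = 1*54.938 + 2*126.904
M = 54.938 + 253.808
M = 308.746 g/mol, rounded to 3 dp:

308.746 g/mol


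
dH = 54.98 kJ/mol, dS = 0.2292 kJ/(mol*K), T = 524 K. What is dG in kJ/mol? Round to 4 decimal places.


Gibbs: dG = dH - T*dS (consistent units, dS already in kJ/(mol*K)).
T*dS = 524 * 0.2292 = 120.1008
dG = 54.98 - (120.1008)
dG = -65.1208 kJ/mol, rounded to 4 dp:

-65.1208 kJ/mol


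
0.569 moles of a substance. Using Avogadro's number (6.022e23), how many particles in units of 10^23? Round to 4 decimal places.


N = n * NA, then divide by 1e23 for the requested units.
N / 1e23 = n * 6.022
N / 1e23 = 0.569 * 6.022
N / 1e23 = 3.426518, rounded to 4 dp:

3.4265


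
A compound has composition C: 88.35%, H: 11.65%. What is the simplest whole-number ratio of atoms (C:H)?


Assume 100 g of compound, divide each mass% by atomic mass to get moles, then normalize by the smallest to get a raw atom ratio.
Moles per 100 g: C: 88.35/12.011 = 7.3558, H: 11.65/1.008 = 11.5575
Raw ratio (divide by min = 7.3558): C: 1.0, H: 1.571
Multiply by 7 to clear fractions: C: 7.0 ~= 7, H: 10.999 ~= 11
Reduce by GCD to get the simplest whole-number ratio:

7:11


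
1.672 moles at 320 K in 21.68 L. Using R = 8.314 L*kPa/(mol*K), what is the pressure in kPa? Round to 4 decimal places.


PV = nRT, solve for P = nRT / V.
nRT = 1.672 * 8.314 * 320 = 4448.3226
P = 4448.3226 / 21.68
P = 205.18093173 kPa, rounded to 4 dp:

205.1809 kPa


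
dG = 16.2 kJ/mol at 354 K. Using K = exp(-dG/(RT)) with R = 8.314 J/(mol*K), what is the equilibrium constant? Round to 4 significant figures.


dG is in kJ/mol; multiply by 1000 to match R in J/(mol*K).
RT = 8.314 * 354 = 2943.156 J/mol
exponent = -dG*1000 / (RT) = -(16.2*1000) / 2943.156 = -5.50429539
K = exp(-5.50429539)
K = 0.0040692548, rounded to 4 significant figures:

0.004069


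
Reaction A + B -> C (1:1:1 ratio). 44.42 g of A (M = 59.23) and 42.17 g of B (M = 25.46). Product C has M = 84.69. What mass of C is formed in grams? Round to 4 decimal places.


Find moles of each reactant; the smaller value is the limiting reagent in a 1:1:1 reaction, so moles_C equals moles of the limiter.
n_A = mass_A / M_A = 44.42 / 59.23 = 0.749958 mol
n_B = mass_B / M_B = 42.17 / 25.46 = 1.656324 mol
Limiting reagent: A (smaller), n_limiting = 0.749958 mol
mass_C = n_limiting * M_C = 0.749958 * 84.69
mass_C = 63.51394302 g, rounded to 4 dp:

63.5139 g


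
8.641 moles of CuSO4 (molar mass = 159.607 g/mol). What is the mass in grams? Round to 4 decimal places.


mass = n * M
mass = 8.641 * 159.607
mass = 1379.164087 g, rounded to 4 dp:

1379.1641 g


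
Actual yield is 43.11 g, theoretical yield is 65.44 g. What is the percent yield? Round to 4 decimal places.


% yield = 100 * actual / theoretical
% yield = 100 * 43.11 / 65.44
% yield = 65.87713936 %, rounded to 4 dp:

65.8771 %


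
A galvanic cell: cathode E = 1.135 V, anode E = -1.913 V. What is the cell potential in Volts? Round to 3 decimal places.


Standard cell potential: E_cell = E_cathode - E_anode.
E_cell = 1.135 - (-1.913)
E_cell = 3.048 V, rounded to 3 dp:

3.048 V


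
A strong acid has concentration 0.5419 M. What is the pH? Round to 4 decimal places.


A strong acid dissociates completely, so [H+] equals the given concentration.
pH = -log10([H+]) = -log10(0.5419)
pH = 0.26608085, rounded to 4 dp:

0.2661


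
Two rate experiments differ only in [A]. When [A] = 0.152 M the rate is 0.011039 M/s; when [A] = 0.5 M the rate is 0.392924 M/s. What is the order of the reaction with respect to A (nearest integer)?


Rate is proportional to [A]^n, so rate2/rate1 = ([A]2/[A]1)^n. Take logs to solve for n.
rate2/rate1 = 0.392924 / 0.011039 = 35.5942
[A]2/[A]1 = 0.5 / 0.152 = 3.2895
n = ln(35.5942) / ln(3.2895) = 3.0
Nearest integer order:

3


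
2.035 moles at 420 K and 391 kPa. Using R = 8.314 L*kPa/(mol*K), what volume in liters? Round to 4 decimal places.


PV = nRT, solve for V = nRT / P.
nRT = 2.035 * 8.314 * 420 = 7105.9758
V = 7105.9758 / 391
V = 18.17385115 L, rounded to 4 dp:

18.1739 L


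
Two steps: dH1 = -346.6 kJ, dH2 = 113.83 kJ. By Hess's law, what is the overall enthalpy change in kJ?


Hess's law: enthalpy is a state function, so add the step enthalpies.
dH_total = dH1 + dH2 = -346.6 + (113.83)
dH_total = -232.77 kJ:

-232.77 kJ


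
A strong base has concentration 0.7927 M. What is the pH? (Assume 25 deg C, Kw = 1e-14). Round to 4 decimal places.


A strong base dissociates completely, so [OH-] equals the given concentration.
pOH = -log10([OH-]) = -log10(0.7927) = 0.100891
pH = 14 - pOH = 14 - 0.100891
pH = 13.899109, rounded to 4 dp:

13.8991


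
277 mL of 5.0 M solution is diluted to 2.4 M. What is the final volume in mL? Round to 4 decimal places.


Dilution: M1*V1 = M2*V2, solve for V2.
V2 = M1*V1 / M2
V2 = 5.0 * 277 / 2.4
V2 = 1385.0 / 2.4
V2 = 577.08333333 mL, rounded to 4 dp:

577.0833 mL


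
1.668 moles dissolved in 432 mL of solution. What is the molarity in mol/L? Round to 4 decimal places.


Convert volume to liters: V_L = V_mL / 1000.
V_L = 432 / 1000 = 0.432 L
M = n / V_L = 1.668 / 0.432
M = 3.86111111 mol/L, rounded to 4 dp:

3.8611 mol/L


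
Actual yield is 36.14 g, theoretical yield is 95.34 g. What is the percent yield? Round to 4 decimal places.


% yield = 100 * actual / theoretical
% yield = 100 * 36.14 / 95.34
% yield = 37.90644011 %, rounded to 4 dp:

37.9064 %


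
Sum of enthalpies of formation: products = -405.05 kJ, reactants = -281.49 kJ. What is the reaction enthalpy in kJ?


dH_rxn = sum(dH_f products) - sum(dH_f reactants)
dH_rxn = -405.05 - (-281.49)
dH_rxn = -123.56 kJ:

-123.56 kJ


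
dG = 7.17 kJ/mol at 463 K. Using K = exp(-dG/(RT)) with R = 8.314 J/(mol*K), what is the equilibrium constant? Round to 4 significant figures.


dG is in kJ/mol; multiply by 1000 to match R in J/(mol*K).
RT = 8.314 * 463 = 3849.382 J/mol
exponent = -dG*1000 / (RT) = -(7.17*1000) / 3849.382 = -1.86263665
K = exp(-1.86263665)
K = 0.15526272, rounded to 4 significant figures:

0.1553


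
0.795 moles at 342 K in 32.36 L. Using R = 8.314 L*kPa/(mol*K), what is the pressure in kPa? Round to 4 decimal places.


PV = nRT, solve for P = nRT / V.
nRT = 0.795 * 8.314 * 342 = 2260.4935
P = 2260.4935 / 32.36
P = 69.8545581 kPa, rounded to 4 dp:

69.8546 kPa


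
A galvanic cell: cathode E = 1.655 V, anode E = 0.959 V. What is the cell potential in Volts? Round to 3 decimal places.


Standard cell potential: E_cell = E_cathode - E_anode.
E_cell = 1.655 - (0.959)
E_cell = 0.696 V, rounded to 3 dp:

0.696 V


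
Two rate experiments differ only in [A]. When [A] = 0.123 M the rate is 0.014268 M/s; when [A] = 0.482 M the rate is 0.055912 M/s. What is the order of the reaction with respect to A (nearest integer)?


Rate is proportional to [A]^n, so rate2/rate1 = ([A]2/[A]1)^n. Take logs to solve for n.
rate2/rate1 = 0.055912 / 0.014268 = 3.9187
[A]2/[A]1 = 0.482 / 0.123 = 3.9187
n = ln(3.9187) / ln(3.9187) = 1.0
Nearest integer order:

1


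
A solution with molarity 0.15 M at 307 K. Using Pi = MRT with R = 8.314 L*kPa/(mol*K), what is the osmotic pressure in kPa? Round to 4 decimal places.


Osmotic pressure (van't Hoff): Pi = M*R*T.
RT = 8.314 * 307 = 2552.398
Pi = 0.15 * 2552.398
Pi = 382.8597 kPa, rounded to 4 dp:

382.8597 kPa


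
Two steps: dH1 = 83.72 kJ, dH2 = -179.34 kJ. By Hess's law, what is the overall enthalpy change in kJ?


Hess's law: enthalpy is a state function, so add the step enthalpies.
dH_total = dH1 + dH2 = 83.72 + (-179.34)
dH_total = -95.62 kJ:

-95.62 kJ


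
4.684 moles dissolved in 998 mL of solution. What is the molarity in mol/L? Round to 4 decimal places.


Convert volume to liters: V_L = V_mL / 1000.
V_L = 998 / 1000 = 0.998 L
M = n / V_L = 4.684 / 0.998
M = 4.69338677 mol/L, rounded to 4 dp:

4.6934 mol/L


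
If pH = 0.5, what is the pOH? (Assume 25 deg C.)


At 25 deg C, pH + pOH = 14.
pOH = 14 - pH = 14 - 0.5
pOH = 13.5:

13.50


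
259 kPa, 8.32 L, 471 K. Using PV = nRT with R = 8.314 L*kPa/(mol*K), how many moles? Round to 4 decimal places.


PV = nRT, solve for n = PV / (RT).
PV = 259 * 8.32 = 2154.88
RT = 8.314 * 471 = 3915.894
n = 2154.88 / 3915.894
n = 0.55029069 mol, rounded to 4 dp:

0.5503 mol


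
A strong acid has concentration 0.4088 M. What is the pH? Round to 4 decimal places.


A strong acid dissociates completely, so [H+] equals the given concentration.
pH = -log10([H+]) = -log10(0.4088)
pH = 0.38848911, rounded to 4 dp:

0.3885


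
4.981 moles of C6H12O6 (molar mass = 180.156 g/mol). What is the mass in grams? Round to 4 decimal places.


mass = n * M
mass = 4.981 * 180.156
mass = 897.357036 g, rounded to 4 dp:

897.3570 g


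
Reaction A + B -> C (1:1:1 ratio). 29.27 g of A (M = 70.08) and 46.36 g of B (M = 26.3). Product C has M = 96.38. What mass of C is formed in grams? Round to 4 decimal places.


Find moles of each reactant; the smaller value is the limiting reagent in a 1:1:1 reaction, so moles_C equals moles of the limiter.
n_A = mass_A / M_A = 29.27 / 70.08 = 0.417666 mol
n_B = mass_B / M_B = 46.36 / 26.3 = 1.762738 mol
Limiting reagent: A (smaller), n_limiting = 0.417666 mol
mass_C = n_limiting * M_C = 0.417666 * 96.38
mass_C = 40.25464908 g, rounded to 4 dp:

40.2546 g


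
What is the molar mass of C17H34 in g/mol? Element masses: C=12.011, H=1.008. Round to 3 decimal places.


M = sum(count * atomic_mass) over atoms.
M = 17*12.011 + 34*1.008
M = 204.187 + 34.272
M = 238.459 g/mol, rounded to 3 dp:

238.459 g/mol


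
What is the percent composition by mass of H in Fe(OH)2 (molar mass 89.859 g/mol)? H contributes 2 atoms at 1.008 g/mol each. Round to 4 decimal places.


pct = 100 * (n_elem * M_elem) / M_total
mass_contribution = 2 * 1.008 = 2.016 g/mol
pct = 100 * 2.016 / 89.859
pct = 2.24351484 %, rounded to 4 dp:

2.2435 %


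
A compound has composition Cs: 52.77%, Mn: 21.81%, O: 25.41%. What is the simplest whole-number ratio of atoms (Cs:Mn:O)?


Assume 100 g of compound, divide each mass% by atomic mass to get moles, then normalize by the smallest to get a raw atom ratio.
Moles per 100 g: Cs: 52.77/132.905 = 0.3971, Mn: 21.81/54.938 = 0.397, O: 25.41/15.999 = 1.5882
Raw ratio (divide by min = 0.397): Cs: 1.0, Mn: 1.0, O: 4.001
Multiply by 1 to clear fractions: Cs: 1.0 ~= 1, Mn: 1.0 ~= 1, O: 4.001 ~= 4
Reduce by GCD to get the simplest whole-number ratio:

1:1:4


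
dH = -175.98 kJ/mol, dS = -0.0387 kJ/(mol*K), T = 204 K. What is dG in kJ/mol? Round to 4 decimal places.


Gibbs: dG = dH - T*dS (consistent units, dS already in kJ/(mol*K)).
T*dS = 204 * -0.0387 = -7.8948
dG = -175.98 - (-7.8948)
dG = -168.0852 kJ/mol, rounded to 4 dp:

-168.0852 kJ/mol


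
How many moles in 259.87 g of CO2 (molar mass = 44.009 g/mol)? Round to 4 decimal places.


n = mass / M
n = 259.87 / 44.009
n = 5.90492854 mol, rounded to 4 dp:

5.9049 mol


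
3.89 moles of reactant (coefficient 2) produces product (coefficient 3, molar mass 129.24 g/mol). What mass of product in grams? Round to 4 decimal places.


Use the coefficient ratio to convert reactant moles to product moles, then multiply by the product's molar mass.
moles_P = moles_R * (coeff_P / coeff_R) = 3.89 * (3/2) = 5.835
mass_P = moles_P * M_P = 5.835 * 129.24
mass_P = 754.1154 g, rounded to 4 dp:

754.1154 g


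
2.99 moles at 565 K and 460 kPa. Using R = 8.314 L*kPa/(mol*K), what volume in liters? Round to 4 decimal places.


PV = nRT, solve for V = nRT / P.
nRT = 2.99 * 8.314 * 565 = 14045.2559
V = 14045.2559 / 460
V = 30.533165 L, rounded to 4 dp:

30.5332 L


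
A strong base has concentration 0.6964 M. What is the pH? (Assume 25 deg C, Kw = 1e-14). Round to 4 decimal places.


A strong base dissociates completely, so [OH-] equals the given concentration.
pOH = -log10([OH-]) = -log10(0.6964) = 0.157141
pH = 14 - pOH = 14 - 0.157141
pH = 13.842859, rounded to 4 dp:

13.8429


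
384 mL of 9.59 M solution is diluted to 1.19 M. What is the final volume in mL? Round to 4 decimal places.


Dilution: M1*V1 = M2*V2, solve for V2.
V2 = M1*V1 / M2
V2 = 9.59 * 384 / 1.19
V2 = 3682.56 / 1.19
V2 = 3094.58823529 mL, rounded to 4 dp:

3094.5882 mL


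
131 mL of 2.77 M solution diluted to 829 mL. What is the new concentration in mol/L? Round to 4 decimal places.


Dilution: M1*V1 = M2*V2, solve for M2.
M2 = M1*V1 / V2
M2 = 2.77 * 131 / 829
M2 = 362.87 / 829
M2 = 0.43772014 mol/L, rounded to 4 dp:

0.4377 mol/L


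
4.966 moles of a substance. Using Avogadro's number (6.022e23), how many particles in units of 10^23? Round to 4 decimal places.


N = n * NA, then divide by 1e23 for the requested units.
N / 1e23 = n * 6.022
N / 1e23 = 4.966 * 6.022
N / 1e23 = 29.905252, rounded to 4 dp:

29.9053


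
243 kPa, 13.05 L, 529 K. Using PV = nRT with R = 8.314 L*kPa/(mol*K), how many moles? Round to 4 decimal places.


PV = nRT, solve for n = PV / (RT).
PV = 243 * 13.05 = 3171.15
RT = 8.314 * 529 = 4398.106
n = 3171.15 / 4398.106
n = 0.72102628 mol, rounded to 4 dp:

0.7210 mol


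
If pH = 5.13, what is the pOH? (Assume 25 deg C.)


At 25 deg C, pH + pOH = 14.
pOH = 14 - pH = 14 - 5.13
pOH = 8.87:

8.87


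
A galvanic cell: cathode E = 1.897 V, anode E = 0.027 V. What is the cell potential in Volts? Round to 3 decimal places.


Standard cell potential: E_cell = E_cathode - E_anode.
E_cell = 1.897 - (0.027)
E_cell = 1.87 V, rounded to 3 dp:

1.870 V


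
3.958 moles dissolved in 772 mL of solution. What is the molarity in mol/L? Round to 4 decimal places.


Convert volume to liters: V_L = V_mL / 1000.
V_L = 772 / 1000 = 0.772 L
M = n / V_L = 3.958 / 0.772
M = 5.12694301 mol/L, rounded to 4 dp:

5.1269 mol/L


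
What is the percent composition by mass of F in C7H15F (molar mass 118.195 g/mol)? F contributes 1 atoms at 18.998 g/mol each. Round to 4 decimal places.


pct = 100 * (n_elem * M_elem) / M_total
mass_contribution = 1 * 18.998 = 18.998 g/mol
pct = 100 * 18.998 / 118.195
pct = 16.07343796 %, rounded to 4 dp:

16.0734 %


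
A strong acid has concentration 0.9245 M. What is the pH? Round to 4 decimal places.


A strong acid dissociates completely, so [H+] equals the given concentration.
pH = -log10([H+]) = -log10(0.9245)
pH = 0.03409308, rounded to 4 dp:

0.0341


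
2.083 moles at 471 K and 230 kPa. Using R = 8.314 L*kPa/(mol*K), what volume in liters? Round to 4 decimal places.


PV = nRT, solve for V = nRT / P.
nRT = 2.083 * 8.314 * 471 = 8156.8072
V = 8156.8072 / 230
V = 35.46437913 L, rounded to 4 dp:

35.4644 L


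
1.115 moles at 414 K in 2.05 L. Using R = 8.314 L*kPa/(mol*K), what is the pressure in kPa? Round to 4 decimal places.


PV = nRT, solve for P = nRT / V.
nRT = 1.115 * 8.314 * 414 = 3837.8255
P = 3837.8255 / 2.05
P = 1872.11 kPa, rounded to 4 dp:

1872.1100 kPa


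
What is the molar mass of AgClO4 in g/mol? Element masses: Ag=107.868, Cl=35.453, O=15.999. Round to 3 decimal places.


M = sum(count * atomic_mass) over atoms.
M = 1*107.868 + 1*35.453 + 4*15.999
M = 107.868 + 35.453 + 63.996
M = 207.317 g/mol, rounded to 3 dp:

207.317 g/mol


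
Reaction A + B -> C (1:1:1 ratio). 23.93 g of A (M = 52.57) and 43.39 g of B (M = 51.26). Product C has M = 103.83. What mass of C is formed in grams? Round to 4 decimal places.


Find moles of each reactant; the smaller value is the limiting reagent in a 1:1:1 reaction, so moles_C equals moles of the limiter.
n_A = mass_A / M_A = 23.93 / 52.57 = 0.455203 mol
n_B = mass_B / M_B = 43.39 / 51.26 = 0.846469 mol
Limiting reagent: A (smaller), n_limiting = 0.455203 mol
mass_C = n_limiting * M_C = 0.455203 * 103.83
mass_C = 47.26372749 g, rounded to 4 dp:

47.2637 g


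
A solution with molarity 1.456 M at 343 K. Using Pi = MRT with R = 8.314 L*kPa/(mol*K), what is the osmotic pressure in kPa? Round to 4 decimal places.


Osmotic pressure (van't Hoff): Pi = M*R*T.
RT = 8.314 * 343 = 2851.702
Pi = 1.456 * 2851.702
Pi = 4152.078112 kPa, rounded to 4 dp:

4152.0781 kPa


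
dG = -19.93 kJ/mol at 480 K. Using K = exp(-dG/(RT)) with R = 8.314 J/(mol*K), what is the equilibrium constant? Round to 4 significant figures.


dG is in kJ/mol; multiply by 1000 to match R in J/(mol*K).
RT = 8.314 * 480 = 3990.72 J/mol
exponent = -dG*1000 / (RT) = -(-19.93*1000) / 3990.72 = 4.99408628
K = exp(4.99408628)
K = 147.53808, rounded to 4 significant figures:

147.5


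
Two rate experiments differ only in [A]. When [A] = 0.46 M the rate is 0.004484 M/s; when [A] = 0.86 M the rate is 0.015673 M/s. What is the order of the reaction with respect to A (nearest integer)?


Rate is proportional to [A]^n, so rate2/rate1 = ([A]2/[A]1)^n. Take logs to solve for n.
rate2/rate1 = 0.015673 / 0.004484 = 3.4953
[A]2/[A]1 = 0.86 / 0.46 = 1.8696
n = ln(3.4953) / ln(1.8696) = 2.0
Nearest integer order:

2


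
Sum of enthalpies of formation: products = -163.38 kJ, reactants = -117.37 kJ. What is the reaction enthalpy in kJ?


dH_rxn = sum(dH_f products) - sum(dH_f reactants)
dH_rxn = -163.38 - (-117.37)
dH_rxn = -46.01 kJ:

-46.01 kJ


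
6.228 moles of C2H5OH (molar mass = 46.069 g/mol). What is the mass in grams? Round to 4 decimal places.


mass = n * M
mass = 6.228 * 46.069
mass = 286.917732 g, rounded to 4 dp:

286.9177 g


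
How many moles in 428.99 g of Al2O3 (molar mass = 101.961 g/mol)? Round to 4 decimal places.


n = mass / M
n = 428.99 / 101.961
n = 4.20739302 mol, rounded to 4 dp:

4.2074 mol


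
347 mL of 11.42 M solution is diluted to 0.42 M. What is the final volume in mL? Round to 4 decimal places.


Dilution: M1*V1 = M2*V2, solve for V2.
V2 = M1*V1 / M2
V2 = 11.42 * 347 / 0.42
V2 = 3962.74 / 0.42
V2 = 9435.0952381 mL, rounded to 4 dp:

9435.0952 mL


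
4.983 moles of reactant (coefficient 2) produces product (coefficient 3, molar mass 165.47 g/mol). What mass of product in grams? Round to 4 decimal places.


Use the coefficient ratio to convert reactant moles to product moles, then multiply by the product's molar mass.
moles_P = moles_R * (coeff_P / coeff_R) = 4.983 * (3/2) = 7.4745
mass_P = moles_P * M_P = 7.4745 * 165.47
mass_P = 1236.805515 g, rounded to 4 dp:

1236.8055 g


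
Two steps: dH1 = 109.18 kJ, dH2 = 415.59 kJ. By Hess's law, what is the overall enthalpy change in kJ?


Hess's law: enthalpy is a state function, so add the step enthalpies.
dH_total = dH1 + dH2 = 109.18 + (415.59)
dH_total = 524.77 kJ:

524.77 kJ


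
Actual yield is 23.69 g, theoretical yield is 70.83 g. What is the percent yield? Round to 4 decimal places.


% yield = 100 * actual / theoretical
% yield = 100 * 23.69 / 70.83
% yield = 33.44627982 %, rounded to 4 dp:

33.4463 %


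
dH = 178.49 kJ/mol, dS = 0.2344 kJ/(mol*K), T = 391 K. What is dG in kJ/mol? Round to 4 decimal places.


Gibbs: dG = dH - T*dS (consistent units, dS already in kJ/(mol*K)).
T*dS = 391 * 0.2344 = 91.6504
dG = 178.49 - (91.6504)
dG = 86.8396 kJ/mol, rounded to 4 dp:

86.8396 kJ/mol


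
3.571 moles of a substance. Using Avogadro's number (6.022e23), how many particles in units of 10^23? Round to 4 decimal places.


N = n * NA, then divide by 1e23 for the requested units.
N / 1e23 = n * 6.022
N / 1e23 = 3.571 * 6.022
N / 1e23 = 21.504562, rounded to 4 dp:

21.5046


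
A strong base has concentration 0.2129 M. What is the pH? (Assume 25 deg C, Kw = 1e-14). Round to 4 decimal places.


A strong base dissociates completely, so [OH-] equals the given concentration.
pOH = -log10([OH-]) = -log10(0.2129) = 0.671824
pH = 14 - pOH = 14 - 0.671824
pH = 13.328176, rounded to 4 dp:

13.3282


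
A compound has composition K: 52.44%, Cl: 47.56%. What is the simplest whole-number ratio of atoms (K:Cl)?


Assume 100 g of compound, divide each mass% by atomic mass to get moles, then normalize by the smallest to get a raw atom ratio.
Moles per 100 g: K: 52.44/39.098 = 1.3412, Cl: 47.56/35.453 = 1.3415
Raw ratio (divide by min = 1.3412): K: 1.0, Cl: 1.0
Multiply by 1 to clear fractions: K: 1.0 ~= 1, Cl: 1.0 ~= 1
Reduce by GCD to get the simplest whole-number ratio:

1:1


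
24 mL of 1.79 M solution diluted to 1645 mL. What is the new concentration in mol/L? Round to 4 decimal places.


Dilution: M1*V1 = M2*V2, solve for M2.
M2 = M1*V1 / V2
M2 = 1.79 * 24 / 1645
M2 = 42.96 / 1645
M2 = 0.0261155 mol/L, rounded to 4 dp:

0.0261 mol/L


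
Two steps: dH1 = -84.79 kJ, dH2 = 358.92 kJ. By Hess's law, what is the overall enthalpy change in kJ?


Hess's law: enthalpy is a state function, so add the step enthalpies.
dH_total = dH1 + dH2 = -84.79 + (358.92)
dH_total = 274.13 kJ:

274.13 kJ


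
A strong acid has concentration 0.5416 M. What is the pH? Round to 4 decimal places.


A strong acid dissociates completely, so [H+] equals the given concentration.
pH = -log10([H+]) = -log10(0.5416)
pH = 0.26632134, rounded to 4 dp:

0.2663


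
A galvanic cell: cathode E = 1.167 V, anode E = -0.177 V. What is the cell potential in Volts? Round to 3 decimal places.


Standard cell potential: E_cell = E_cathode - E_anode.
E_cell = 1.167 - (-0.177)
E_cell = 1.344 V, rounded to 3 dp:

1.344 V


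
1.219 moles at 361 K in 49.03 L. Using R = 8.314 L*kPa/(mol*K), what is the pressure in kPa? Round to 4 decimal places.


PV = nRT, solve for P = nRT / V.
nRT = 1.219 * 8.314 * 361 = 3658.6505
P = 3658.6505 / 49.03
P = 74.62065062 kPa, rounded to 4 dp:

74.6207 kPa


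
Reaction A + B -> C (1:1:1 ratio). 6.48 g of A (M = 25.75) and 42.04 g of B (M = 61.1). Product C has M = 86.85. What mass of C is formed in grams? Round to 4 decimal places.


Find moles of each reactant; the smaller value is the limiting reagent in a 1:1:1 reaction, so moles_C equals moles of the limiter.
n_A = mass_A / M_A = 6.48 / 25.75 = 0.25165 mol
n_B = mass_B / M_B = 42.04 / 61.1 = 0.688052 mol
Limiting reagent: A (smaller), n_limiting = 0.25165 mol
mass_C = n_limiting * M_C = 0.25165 * 86.85
mass_C = 21.8558025 g, rounded to 4 dp:

21.8558 g


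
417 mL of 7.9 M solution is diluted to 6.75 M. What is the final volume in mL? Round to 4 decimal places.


Dilution: M1*V1 = M2*V2, solve for V2.
V2 = M1*V1 / M2
V2 = 7.9 * 417 / 6.75
V2 = 3294.3 / 6.75
V2 = 488.04444444 mL, rounded to 4 dp:

488.0444 mL


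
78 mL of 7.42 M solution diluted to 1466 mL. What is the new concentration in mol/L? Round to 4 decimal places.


Dilution: M1*V1 = M2*V2, solve for M2.
M2 = M1*V1 / V2
M2 = 7.42 * 78 / 1466
M2 = 578.76 / 1466
M2 = 0.39478854 mol/L, rounded to 4 dp:

0.3948 mol/L
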